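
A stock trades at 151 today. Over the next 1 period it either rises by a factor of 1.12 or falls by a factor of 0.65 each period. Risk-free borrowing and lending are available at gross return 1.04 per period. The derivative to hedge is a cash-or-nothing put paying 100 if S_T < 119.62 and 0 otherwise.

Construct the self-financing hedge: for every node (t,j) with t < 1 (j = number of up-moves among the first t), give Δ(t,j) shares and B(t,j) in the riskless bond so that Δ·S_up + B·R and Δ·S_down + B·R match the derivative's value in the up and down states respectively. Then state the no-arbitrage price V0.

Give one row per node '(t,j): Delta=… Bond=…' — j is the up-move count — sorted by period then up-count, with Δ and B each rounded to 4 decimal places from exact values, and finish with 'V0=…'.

(0,0): Delta=-1.4090 Bond=229.1326
V0=16.3666

The replicating-portfolio and risk-neutral prices coincide; use p* = (1.04−0.65)/(1.12−0.65) = 0.8298 for the latter.
Payoff layer (t=1): V(1,0)=100.0000, V(1,1)=0.0000
Node (0,0) S=151.0000: V=(p*·0.0000+(1−p*)·100.0000)/1.04=16.3666; Δ=(0.0000−100.0000)/(169.1200−98.1500)=-1.4090; B=V−Δ·S=229.1326
Self-financing check: at every node Δ·S+B equals the discounted successor values.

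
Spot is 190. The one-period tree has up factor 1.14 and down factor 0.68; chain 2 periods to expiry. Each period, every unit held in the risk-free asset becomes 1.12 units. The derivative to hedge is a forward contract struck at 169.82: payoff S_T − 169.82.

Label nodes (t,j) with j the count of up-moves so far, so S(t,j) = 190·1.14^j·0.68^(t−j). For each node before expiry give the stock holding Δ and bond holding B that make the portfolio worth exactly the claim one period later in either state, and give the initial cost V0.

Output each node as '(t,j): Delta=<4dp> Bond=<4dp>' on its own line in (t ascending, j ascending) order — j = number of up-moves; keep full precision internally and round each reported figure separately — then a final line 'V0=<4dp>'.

(0,0): Delta=1.0000 Bond=-135.3795
(1,0): Delta=1.0000 Bond=-151.6250
(1,1): Delta=1.0000 Bond=-151.6250
V0=54.6205

Risk-neutral probability p* = (R−d)/(u−d) = (1.12−0.68)/(1.14−0.68) = 0.9565.
Terminal values V(2,·): V(2,0)=-81.9640, V(2,1)=-22.5320, V(2,2)=77.1040
Node (1,0) S=129.2000: V=(p*·-22.5320+(1−p*)·-81.9640)/1.12=-22.4250; Δ=(-22.5320−-81.9640)/(147.2880−87.8560)=1.0000; B=V−Δ·S=-151.6250
Node (1,1) S=216.6000: V=(p*·77.1040+(1−p*)·-22.5320)/1.12=64.9750; Δ=(77.1040−-22.5320)/(246.9240−147.2880)=1.0000; B=V−Δ·S=-151.6250
Node (0,0) S=190.0000: V=(p*·64.9750+(1−p*)·-22.4250)/1.12=54.6205; Δ=(64.9750−-22.4250)/(216.6000−129.2000)=1.0000; B=V−Δ·S=-135.3795
Check: Δ(0,0)·S0 + B(0,0) = 54.6205 = V0.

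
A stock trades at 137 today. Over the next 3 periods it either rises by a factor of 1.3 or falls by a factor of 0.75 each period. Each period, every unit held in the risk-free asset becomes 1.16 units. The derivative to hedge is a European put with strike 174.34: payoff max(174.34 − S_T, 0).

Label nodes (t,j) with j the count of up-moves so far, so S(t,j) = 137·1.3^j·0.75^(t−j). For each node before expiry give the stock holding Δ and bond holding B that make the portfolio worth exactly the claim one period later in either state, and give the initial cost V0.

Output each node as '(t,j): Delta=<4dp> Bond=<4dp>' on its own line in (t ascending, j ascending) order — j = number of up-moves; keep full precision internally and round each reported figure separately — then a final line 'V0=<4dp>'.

Since d<R<u, set p* = (R−d)/(u−d) = 0.7455; price each node as the discounted p*-expectation of its children.
Terminal values V(3,·): V(3,0)=116.5431, V(3,1)=74.1588, V(3,2)=0.6925, V(3,3)=0.0000
(2,0): S=77.0625. Δ = (V_up−V_dn)/(S_up−S_dn) = (74.1588−116.5431)/(100.1813−57.7969) = -1.0000. V = [p*·74.1588 + (1−p*)·116.5431]/1.16 = 73.2306. B = V − Δ·S = 150.2931.
(2,1): S=133.5750. Δ = (V_up−V_dn)/(S_up−S_dn) = (0.6925−74.1588)/(173.6475−100.1812) = -1.0000. V = [p*·0.6925 + (1−p*)·74.1588]/1.16 = 16.7181. B = V − Δ·S = 150.2931.
(2,2): S=231.5300. Δ = (V_up−V_dn)/(S_up−S_dn) = (0.0000−0.6925)/(300.9890−173.6475) = -0.0054. V = [p*·0.0000 + (1−p*)·0.6925]/1.16 = 0.1520. B = V − Δ·S = 1.4111.
(1,0): S=102.7500. Δ = (V_up−V_dn)/(S_up−S_dn) = (16.7181−73.2306)/(133.5750−77.0625) = -1.0000. V = [p*·16.7181 + (1−p*)·73.2306]/1.16 = 26.8130. B = V − Δ·S = 129.5630.
(1,1): S=178.1000. Δ = (V_up−V_dn)/(S_up−S_dn) = (0.1520−16.7181)/(231.5300−133.5750) = -0.1691. V = [p*·0.1520 + (1−p*)·16.7181]/1.16 = 3.7662. B = V − Δ·S = 33.8865.
(0,0): S=137.0000. Δ = (V_up−V_dn)/(S_up−S_dn) = (3.7662−26.8130)/(178.1000−102.7500) = -0.3059. V = [p*·3.7662 + (1−p*)·26.8130]/1.16 = 8.3040. B = V − Δ·S = 50.2073.
Self-financing check: at every node Δ·S+B equals the discounted successor values.

(0,0): Delta=-0.3059 Bond=50.2073
(1,0): Delta=-1.0000 Bond=129.5630
(1,1): Delta=-0.1691 Bond=33.8865
(2,0): Delta=-1.0000 Bond=150.2931
(2,1): Delta=-1.0000 Bond=150.2931
(2,2): Delta=-0.0054 Bond=1.4111
V0=8.3040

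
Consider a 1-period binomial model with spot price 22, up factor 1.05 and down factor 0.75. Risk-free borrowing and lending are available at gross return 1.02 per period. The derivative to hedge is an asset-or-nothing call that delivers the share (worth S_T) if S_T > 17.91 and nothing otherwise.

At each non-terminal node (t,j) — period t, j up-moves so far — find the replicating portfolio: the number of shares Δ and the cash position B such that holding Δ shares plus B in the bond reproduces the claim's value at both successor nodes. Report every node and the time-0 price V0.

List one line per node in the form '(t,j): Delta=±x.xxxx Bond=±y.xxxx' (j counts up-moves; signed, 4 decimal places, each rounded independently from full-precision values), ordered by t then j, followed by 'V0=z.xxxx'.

(0,0): Delta=3.5000 Bond=-56.6176
V0=20.3824

No-arbitrage ⇒ martingale measure with p* = (R−d)/(u−d) = 0.9000.
At expiry t=1: V(1,0)=0.0000, V(1,1)=23.1000
  t=0,j=0: stock 22.0000 → up 23.1000 (V=23.1000), down 16.5000 (V=0.0000). Price 20.3824; hedge Δ=3.5000, bond B=-56.6176.
Each (Δ,B) replicates both successor values, so the strategy is self-financing and V0 is arbitrage-free.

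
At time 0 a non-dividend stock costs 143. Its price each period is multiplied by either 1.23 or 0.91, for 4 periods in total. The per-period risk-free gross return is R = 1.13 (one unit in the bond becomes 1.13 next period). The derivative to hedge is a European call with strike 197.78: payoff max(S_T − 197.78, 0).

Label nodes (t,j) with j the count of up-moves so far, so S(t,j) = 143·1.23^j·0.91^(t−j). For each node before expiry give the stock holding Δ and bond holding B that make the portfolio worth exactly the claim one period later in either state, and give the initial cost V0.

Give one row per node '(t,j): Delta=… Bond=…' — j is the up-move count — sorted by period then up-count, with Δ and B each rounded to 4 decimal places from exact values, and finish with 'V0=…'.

(0,0): Delta=0.7169 Bond=-73.7121
(1,0): Delta=0.3945 Bond=-41.3367
(1,1): Delta=0.8253 Bond=-102.3665
(2,0): Delta=0.0000 Bond=0.0000
(2,1): Delta=0.5271 Bond=-67.9426
(2,2): Delta=0.9256 Bond=-137.3704
(3,0): Delta=0.0000 Bond=0.0000
(3,1): Delta=0.0000 Bond=0.0000
(3,2): Delta=0.7044 Bond=-111.6729
(3,3): Delta=1.0000 Bond=-175.0265
V0=28.8024

The replicating-portfolio and risk-neutral prices coincide; use p* = (1.13−0.91)/(1.23−0.91) = 0.6875 for the latter.
Terminal payoffs: V(4,0)=0.0000, V(4,1)=0.0000, V(4,2)=0.0000, V(4,3)=44.3746, V(4,4)=129.5279
  t=3,j=0: stock 107.7607 → up 132.5456 (V=0.0000), down 98.0622 (V=0.0000). Price 0.0000; hedge Δ=0.0000, bond B=0.0000.
  t=3,j=1: stock 145.6545 → up 179.1550 (V=0.0000), down 132.5456 (V=0.0000). Price 0.0000; hedge Δ=0.0000, bond B=0.0000.
  t=3,j=2: stock 196.8737 → up 242.1546 (V=44.3746), down 179.1550 (V=0.0000). Price 26.9978; hedge Δ=0.7044, bond B=-111.6729.
  t=3,j=3: stock 266.1040 → up 327.3079 (V=129.5279), down 242.1546 (V=44.3746). Price 91.0774; hedge Δ=1.0000, bond B=-175.0265.
  t=2,j=0: stock 118.4183 → up 145.6545 (V=0.0000), down 107.7607 (V=0.0000). Price 0.0000; hedge Δ=0.0000, bond B=0.0000.
  t=2,j=1: stock 160.0599 → up 196.8737 (V=26.9978), down 145.6545 (V=0.0000). Price 16.4257; hedge Δ=0.5271, bond B=-67.9426.
  t=2,j=2: stock 216.3447 → up 266.1040 (V=91.0774), down 196.8737 (V=26.9978). Price 62.8784; hedge Δ=0.9256, bond B=-137.3704.
  t=1,j=0: stock 130.1300 → up 160.0599 (V=16.4257), down 118.4183 (V=0.0000). Price 9.9935; hedge Δ=0.3945, bond B=-41.3367.
  t=1,j=1: stock 175.8900 → up 216.3447 (V=62.8784), down 160.0599 (V=16.4257). Price 42.7981; hedge Δ=0.8253, bond B=-102.3665.
  t=0,j=0: stock 143.0000 → up 175.8900 (V=42.7981), down 130.1300 (V=9.9935). Price 28.8024; hedge Δ=0.7169, bond B=-73.7121.
Self-financing check: at every node Δ·S+B equals the discounted successor values.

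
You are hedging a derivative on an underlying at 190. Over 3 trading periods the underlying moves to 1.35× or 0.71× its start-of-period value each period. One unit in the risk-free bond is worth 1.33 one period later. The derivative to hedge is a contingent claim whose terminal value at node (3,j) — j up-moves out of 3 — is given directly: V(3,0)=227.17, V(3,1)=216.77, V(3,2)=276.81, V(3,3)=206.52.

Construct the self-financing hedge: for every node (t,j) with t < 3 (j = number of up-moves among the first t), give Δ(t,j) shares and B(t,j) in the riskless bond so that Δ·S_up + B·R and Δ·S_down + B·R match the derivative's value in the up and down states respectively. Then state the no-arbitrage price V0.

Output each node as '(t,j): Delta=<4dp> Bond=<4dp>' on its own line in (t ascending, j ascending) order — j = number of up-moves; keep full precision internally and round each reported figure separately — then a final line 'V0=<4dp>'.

(0,0): Delta=-0.2898 Bond=145.4900
(1,0): Delta=0.5037 Bond=86.4549
(1,1): Delta=-0.3033 Bond=196.9549
(2,0): Delta=-0.1697 Bond=179.4793
(2,1): Delta=0.5151 Bond=112.9046
(2,2): Delta=-0.3172 Bond=266.7579
V0=90.4236

No-arbitrage ⇒ martingale measure with p* = (R−d)/(u−d) = 0.9688.
At expiry t=3: V(3,0)=227.1700, V(3,1)=216.7700, V(3,2)=276.8100, V(3,3)=206.5200
(2,0): S=95.7790. Δ = (V_up−V_dn)/(S_up−S_dn) = (216.7700−227.1700)/(129.3016−68.0031) = -0.1697. V = [p*·216.7700 + (1−p*)·227.1700]/1.33 = 163.2293. B = V − Δ·S = 179.4793.
(2,1): S=182.1150. Δ = (V_up−V_dn)/(S_up−S_dn) = (276.8100−216.7700)/(245.8552−129.3016) = 0.5151. V = [p*·276.8100 + (1−p*)·216.7700]/1.33 = 206.7171. B = V − Δ·S = 112.9046.
(2,2): S=346.2750. Δ = (V_up−V_dn)/(S_up−S_dn) = (206.5200−276.8100)/(467.4713−245.8553) = -0.3172. V = [p*·206.5200 + (1−p*)·276.8100]/1.33 = 156.9297. B = V − Δ·S = 266.7579.
(1,0): S=134.9000. Δ = (V_up−V_dn)/(S_up−S_dn) = (206.7171−163.2293)/(182.1150−95.7790) = 0.5037. V = [p*·206.7171 + (1−p*)·163.2293]/1.33 = 154.4046. B = V − Δ·S = 86.4549.
(1,1): S=256.5000. Δ = (V_up−V_dn)/(S_up−S_dn) = (156.9297−206.7171)/(346.2750−182.1150) = -0.3033. V = [p*·156.9297 + (1−p*)·206.7171]/1.33 = 119.1621. B = V − Δ·S = 196.9549.
(0,0): S=190.0000. Δ = (V_up−V_dn)/(S_up−S_dn) = (119.1621−154.4046)/(256.5000−134.9000) = -0.2898. V = [p*·119.1621 + (1−p*)·154.4046]/1.33 = 90.4236. B = V − Δ·S = 145.4900.
Root portfolio cost Δ·190+B reproduces V0=90.4236.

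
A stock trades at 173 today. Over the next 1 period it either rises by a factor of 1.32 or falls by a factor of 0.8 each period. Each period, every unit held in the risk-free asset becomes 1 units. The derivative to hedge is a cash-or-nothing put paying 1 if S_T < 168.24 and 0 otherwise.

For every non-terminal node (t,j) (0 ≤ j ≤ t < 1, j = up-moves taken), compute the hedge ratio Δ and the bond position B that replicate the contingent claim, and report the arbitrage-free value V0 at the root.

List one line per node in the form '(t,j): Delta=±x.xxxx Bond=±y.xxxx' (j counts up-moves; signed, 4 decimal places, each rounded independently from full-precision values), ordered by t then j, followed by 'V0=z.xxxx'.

(0,0): Delta=-0.0111 Bond=2.5385
V0=0.6154

Since d<R<u, set p* = (R−d)/(u−d) = 0.3846; price each node as the discounted p*-expectation of its children.
Payoff layer (t=1): V(1,0)=1.0000, V(1,1)=0.0000
Node (0,0) S=173.0000: V=(p*·0.0000+(1−p*)·1.0000)/1=0.6154; Δ=(0.0000−1.0000)/(228.3600−138.4000)=-0.0111; B=V−Δ·S=2.5385
Check: Δ(0,0)·S0 + B(0,0) = 0.6154 = V0.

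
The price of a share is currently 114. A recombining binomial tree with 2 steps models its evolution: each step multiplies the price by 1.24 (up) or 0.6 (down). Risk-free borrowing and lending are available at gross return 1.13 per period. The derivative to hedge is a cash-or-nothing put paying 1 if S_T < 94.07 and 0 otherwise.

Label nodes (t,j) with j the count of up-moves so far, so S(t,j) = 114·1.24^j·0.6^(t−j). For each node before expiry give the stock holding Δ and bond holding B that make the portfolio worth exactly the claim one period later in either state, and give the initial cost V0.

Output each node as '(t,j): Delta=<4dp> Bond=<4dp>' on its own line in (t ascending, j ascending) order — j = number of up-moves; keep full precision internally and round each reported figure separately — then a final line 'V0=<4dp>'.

Since d<R<u, set p* = (R−d)/(u−d) = 0.8281; price each node as the discounted p*-expectation of its children.
Terminal payoffs: V(2,0)=1.0000, V(2,1)=1.0000, V(2,2)=0.0000
Node (1,0) S=68.4000: V=(p*·1.0000+(1−p*)·1.0000)/1.13=0.8850; Δ=(1.0000−1.0000)/(84.8160−41.0400)=0.0000; B=V−Δ·S=0.8850
Node (1,1) S=141.3600: V=(p*·0.0000+(1−p*)·1.0000)/1.13=0.1521; Δ=(0.0000−1.0000)/(175.2864−84.8160)=-0.0111; B=V−Δ·S=1.7146
Node (0,0) S=114.0000: V=(p*·0.1521+(1−p*)·0.8850)/1.13=0.2461; Δ=(0.1521−0.8850)/(141.3600−68.4000)=-0.0100; B=V−Δ·S=1.3912
Root portfolio cost Δ·114+B reproduces V0=0.2461.

(0,0): Delta=-0.0100 Bond=1.3912
(1,0): Delta=0.0000 Bond=0.8850
(1,1): Delta=-0.0111 Bond=1.7146
V0=0.2461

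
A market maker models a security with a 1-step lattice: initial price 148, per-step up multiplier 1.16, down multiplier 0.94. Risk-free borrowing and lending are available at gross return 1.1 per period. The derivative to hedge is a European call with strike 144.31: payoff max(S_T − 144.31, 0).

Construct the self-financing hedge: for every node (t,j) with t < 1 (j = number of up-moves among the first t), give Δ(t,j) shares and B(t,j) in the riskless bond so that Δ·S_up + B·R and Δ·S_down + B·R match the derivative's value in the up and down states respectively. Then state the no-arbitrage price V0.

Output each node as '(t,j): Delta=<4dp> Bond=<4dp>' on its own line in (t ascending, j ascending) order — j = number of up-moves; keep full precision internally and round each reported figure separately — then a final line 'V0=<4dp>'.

Since d<R<u, set p* = (R−d)/(u−d) = 0.7273; price each node as the discounted p*-expectation of its children.
Terminal values V(1,·): V(1,0)=0.0000, V(1,1)=27.3700
(0,0): S=148.0000. Δ = (V_up−V_dn)/(S_up−S_dn) = (27.3700−0.0000)/(171.6800−139.1200) = 0.8406. V = [p*·27.3700 + (1−p*)·0.0000]/1.1 = 18.0959. B = V − Δ·S = -106.3132.
Self-financing check: at every node Δ·S+B equals the discounted successor values.

(0,0): Delta=0.8406 Bond=-106.3132
V0=18.0959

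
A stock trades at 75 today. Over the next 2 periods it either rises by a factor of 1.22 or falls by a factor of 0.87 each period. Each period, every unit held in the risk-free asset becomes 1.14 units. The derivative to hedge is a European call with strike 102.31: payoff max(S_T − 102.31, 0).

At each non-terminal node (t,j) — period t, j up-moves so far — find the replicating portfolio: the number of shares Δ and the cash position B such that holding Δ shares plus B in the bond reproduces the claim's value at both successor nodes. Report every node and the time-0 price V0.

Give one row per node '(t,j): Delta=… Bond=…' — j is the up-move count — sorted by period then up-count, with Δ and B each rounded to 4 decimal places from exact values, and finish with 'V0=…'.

(0,0): Delta=0.2403 Bond=-13.7516
(1,0): Delta=0.0000 Bond=0.0000
(1,1): Delta=0.2910 Bond=-20.3218
V0=4.2677

The replicating-portfolio and risk-neutral prices coincide; use p* = (1.14−0.87)/(1.22−0.87) = 0.7714 for the latter.
Payoff layer (t=2): V(2,0)=0.0000, V(2,1)=0.0000, V(2,2)=9.3200
  t=1,j=0: stock 65.2500 → up 79.6050 (V=0.0000), down 56.7675 (V=0.0000). Price 0.0000; hedge Δ=0.0000, bond B=0.0000.
  t=1,j=1: stock 91.5000 → up 111.6300 (V=9.3200), down 79.6050 (V=0.0000). Price 6.3068; hedge Δ=0.2910, bond B=-20.3218.
  t=0,j=0: stock 75.0000 → up 91.5000 (V=6.3068), down 65.2500 (V=0.0000). Price 4.2677; hedge Δ=0.2403, bond B=-13.7516.
Each (Δ,B) replicates both successor values, so the strategy is self-financing and V0 is arbitrage-free.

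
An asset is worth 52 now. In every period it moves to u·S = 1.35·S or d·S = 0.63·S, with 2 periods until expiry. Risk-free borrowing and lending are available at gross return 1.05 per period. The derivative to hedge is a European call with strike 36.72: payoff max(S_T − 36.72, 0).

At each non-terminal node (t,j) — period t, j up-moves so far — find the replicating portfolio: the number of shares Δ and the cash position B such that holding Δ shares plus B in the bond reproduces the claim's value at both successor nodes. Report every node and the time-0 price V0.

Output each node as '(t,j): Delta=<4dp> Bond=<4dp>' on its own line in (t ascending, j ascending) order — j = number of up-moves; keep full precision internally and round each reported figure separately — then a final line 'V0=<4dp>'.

(0,0): Delta=0.8296 Bond=-21.9107
(1,0): Delta=0.3182 Bond=-6.2550
(1,1): Delta=1.0000 Bond=-34.9714
V0=21.2262

Since d<R<u, set p* = (R−d)/(u−d) = 0.5833; price each node as the discounted p*-expectation of its children.
At expiry t=2: V(2,0)=0.0000, V(2,1)=7.5060, V(2,2)=58.0500
(1,0): S=32.7600. Δ = (V_up−V_dn)/(S_up−S_dn) = (7.5060−0.0000)/(44.2260−20.6388) = 0.3182. V = [p*·7.5060 + (1−p*)·0.0000]/1.05 = 4.1700. B = V − Δ·S = -6.2550.
(1,1): S=70.2000. Δ = (V_up−V_dn)/(S_up−S_dn) = (58.0500−7.5060)/(94.7700−44.2260) = 1.0000. V = [p*·58.0500 + (1−p*)·7.5060]/1.05 = 35.2286. B = V − Δ·S = -34.9714.
(0,0): S=52.0000. Δ = (V_up−V_dn)/(S_up−S_dn) = (35.2286−4.1700)/(70.2000−32.7600) = 0.8296. V = [p*·35.2286 + (1−p*)·4.1700]/1.05 = 21.2262. B = V − Δ·S = -21.9107.
Self-financing check: at every node Δ·S+B equals the discounted successor values.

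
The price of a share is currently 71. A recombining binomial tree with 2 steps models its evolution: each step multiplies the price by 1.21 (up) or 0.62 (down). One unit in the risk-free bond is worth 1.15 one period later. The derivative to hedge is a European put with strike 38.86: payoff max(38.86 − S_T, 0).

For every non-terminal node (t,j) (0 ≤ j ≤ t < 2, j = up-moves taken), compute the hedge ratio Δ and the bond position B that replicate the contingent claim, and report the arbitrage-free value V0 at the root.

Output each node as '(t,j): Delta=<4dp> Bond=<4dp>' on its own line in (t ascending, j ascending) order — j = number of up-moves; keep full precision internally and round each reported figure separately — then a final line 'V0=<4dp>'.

(0,0): Delta=-0.0244 Bond=1.8242
(1,0): Delta=-0.4454 Bond=20.6290
(1,1): Delta=0.0000 Bond=0.0000
V0=0.0905

The replicating-portfolio and risk-neutral prices coincide; use p* = (1.15−0.62)/(1.21−0.62) = 0.8983 for the latter.
Payoff layer (t=2): V(2,0)=11.5676, V(2,1)=0.0000, V(2,2)=0.0000
(1,0): S=44.0200. Δ = (V_up−V_dn)/(S_up−S_dn) = (0.0000−11.5676)/(53.2642−27.2924) = -0.4454. V = [p*·0.0000 + (1−p*)·11.5676]/1.15 = 1.0229. B = V − Δ·S = 20.6290.
(1,1): S=85.9100. Δ = (V_up−V_dn)/(S_up−S_dn) = (0.0000−0.0000)/(103.9511−53.2642) = 0.0000. V = [p*·0.0000 + (1−p*)·0.0000]/1.15 = 0.0000. B = V − Δ·S = 0.0000.
(0,0): S=71.0000. Δ = (V_up−V_dn)/(S_up−S_dn) = (0.0000−1.0229)/(85.9100−44.0200) = -0.0244. V = [p*·0.0000 + (1−p*)·1.0229]/1.15 = 0.0905. B = V − Δ·S = 1.8242.
Self-financing check: at every node Δ·S+B equals the discounted successor values.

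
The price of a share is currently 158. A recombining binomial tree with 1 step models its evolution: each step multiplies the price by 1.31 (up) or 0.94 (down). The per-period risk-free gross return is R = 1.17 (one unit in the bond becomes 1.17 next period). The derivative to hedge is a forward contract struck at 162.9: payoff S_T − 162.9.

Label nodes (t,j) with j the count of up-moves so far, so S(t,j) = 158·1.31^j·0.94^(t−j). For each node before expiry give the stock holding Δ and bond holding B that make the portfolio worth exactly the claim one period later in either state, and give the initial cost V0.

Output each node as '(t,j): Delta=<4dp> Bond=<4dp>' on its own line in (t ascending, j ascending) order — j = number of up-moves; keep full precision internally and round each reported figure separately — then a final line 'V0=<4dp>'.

(0,0): Delta=1.0000 Bond=-139.2308
V0=18.7692

Under the risk-neutral measure, an up-move has probability p* = (R−d)/(u−d) = 0.6216 and values discount at R = 1.17.
Payoff layer (t=1): V(1,0)=-14.3800, V(1,1)=44.0800
Node (0,0) S=158.0000: V=(p*·44.0800+(1−p*)·-14.3800)/1.17=18.7692; Δ=(44.0800−-14.3800)/(206.9800−148.5200)=1.0000; B=V−Δ·S=-139.2308
The time-0 hedge costs 18.7692, which is the no-arbitrage price.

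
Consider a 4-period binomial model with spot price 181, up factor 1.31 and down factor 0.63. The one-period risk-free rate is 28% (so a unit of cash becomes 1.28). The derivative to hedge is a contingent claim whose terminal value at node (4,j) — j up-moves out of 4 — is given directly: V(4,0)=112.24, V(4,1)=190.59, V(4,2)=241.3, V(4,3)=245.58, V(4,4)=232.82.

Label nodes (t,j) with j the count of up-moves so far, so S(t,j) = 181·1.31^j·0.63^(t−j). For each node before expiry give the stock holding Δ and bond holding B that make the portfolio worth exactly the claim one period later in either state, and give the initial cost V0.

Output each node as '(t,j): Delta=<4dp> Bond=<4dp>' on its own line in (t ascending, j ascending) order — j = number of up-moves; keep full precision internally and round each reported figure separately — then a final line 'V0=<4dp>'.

(0,0): Delta=-0.0400 Bond=94.7420
(1,0): Delta=0.0656 Bond=109.2171
(1,1): Delta=-0.0424 Bond=121.8261
(2,0): Delta=0.8305 Bond=84.8525
(2,1): Delta=0.0487 Bond=142.3338
(2,2): Delta=-0.0444 Bond=156.5652
(3,0): Delta=2.5458 Bond=30.9774
(3,1): Delta=0.7924 Bond=112.1943
(3,2): Delta=0.0322 Bond=185.4177
(3,3): Delta=-0.0461 Bond=201.0951
V0=87.4932

Since d<R<u, set p* = (R−d)/(u−d) = 0.9559; price each node as the discounted p*-expectation of its children.
At expiry t=4: V(4,0)=112.2400, V(4,1)=190.5900, V(4,2)=241.3000, V(4,3)=245.5800, V(4,4)=232.8200
Node (3,0) S=45.2585: V=(p*·190.5900+(1−p*)·112.2400)/1.28=146.1980; Δ=(190.5900−112.2400)/(59.2886−28.5129)=2.5458; B=V−Δ·S=30.9774
Node (3,1) S=94.1090: V=(p*·241.3000+(1−p*)·190.5900)/1.28=186.7678; Δ=(241.3000−190.5900)/(123.2827−59.2886)=0.7924; B=V−Δ·S=112.1943
Node (3,2) S=195.6869: V=(p*·245.5800+(1−p*)·241.3000)/1.28=191.7119; Δ=(245.5800−241.3000)/(256.3498−123.2827)=0.0322; B=V−Δ·S=185.4177
Node (3,3) S=406.9045: V=(p*·232.8200+(1−p*)·245.5800)/1.28=182.3304; Δ=(232.8200−245.5800)/(533.0449−256.3498)=-0.0461; B=V−Δ·S=201.0951
Node (2,0) S=71.8389: V=(p*·186.7678+(1−p*)·146.1980)/1.28=144.5140; Δ=(186.7678−146.1980)/(94.1090−45.2585)=0.8305; B=V−Δ·S=84.8525
Node (2,1) S=149.3793: V=(p*·191.7119+(1−p*)·186.7678)/1.28=149.6045; Δ=(191.7119−186.7678)/(195.6869−94.1090)=0.0487; B=V−Δ·S=142.3338
Node (2,2) S=310.6141: V=(p*·182.3304+(1−p*)·191.7119)/1.28=142.7690; Δ=(182.3304−191.7119)/(406.9045−195.6869)=-0.0444; B=V−Δ·S=156.5652
Node (1,0) S=114.0300: V=(p*·149.6045+(1−p*)·144.5140)/1.28=116.7030; Δ=(149.6045−144.5140)/(149.3793−71.8389)=0.0656; B=V−Δ·S=109.2171
Node (1,1) S=237.1100: V=(p*·142.7690+(1−p*)·149.6045)/1.28=111.7739; Δ=(142.7690−149.6045)/(310.6141−149.3793)=-0.0424; B=V−Δ·S=121.8261
Node (0,0) S=181.0000: V=(p*·111.7739+(1−p*)·116.7030)/1.28=87.4932; Δ=(111.7739−116.7030)/(237.1100−114.0300)=-0.0400; B=V−Δ·S=94.7420
Each (Δ,B) replicates both successor values, so the strategy is self-financing and V0 is arbitrage-free.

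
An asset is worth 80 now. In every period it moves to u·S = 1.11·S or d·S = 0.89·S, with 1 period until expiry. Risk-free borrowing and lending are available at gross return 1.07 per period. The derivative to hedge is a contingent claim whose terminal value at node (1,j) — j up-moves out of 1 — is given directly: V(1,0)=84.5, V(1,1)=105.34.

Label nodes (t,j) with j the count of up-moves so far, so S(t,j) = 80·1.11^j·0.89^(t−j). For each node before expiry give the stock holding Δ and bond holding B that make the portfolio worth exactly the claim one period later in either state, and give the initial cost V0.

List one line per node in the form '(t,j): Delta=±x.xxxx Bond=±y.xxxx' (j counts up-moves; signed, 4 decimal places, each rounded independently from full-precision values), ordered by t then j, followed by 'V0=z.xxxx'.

(0,0): Delta=1.1841 Bond=0.1801
V0=94.9074

Risk-neutral probability p* = (R−d)/(u−d) = (1.07−0.89)/(1.11−0.89) = 0.8182.
Payoff layer (t=1): V(1,0)=84.5000, V(1,1)=105.3400
Node (0,0) S=80.0000: V=(p*·105.3400+(1−p*)·84.5000)/1.07=94.9074; Δ=(105.3400−84.5000)/(88.8000−71.2000)=1.1841; B=V−Δ·S=0.1801
Self-financing check: at every node Δ·S+B equals the discounted successor values.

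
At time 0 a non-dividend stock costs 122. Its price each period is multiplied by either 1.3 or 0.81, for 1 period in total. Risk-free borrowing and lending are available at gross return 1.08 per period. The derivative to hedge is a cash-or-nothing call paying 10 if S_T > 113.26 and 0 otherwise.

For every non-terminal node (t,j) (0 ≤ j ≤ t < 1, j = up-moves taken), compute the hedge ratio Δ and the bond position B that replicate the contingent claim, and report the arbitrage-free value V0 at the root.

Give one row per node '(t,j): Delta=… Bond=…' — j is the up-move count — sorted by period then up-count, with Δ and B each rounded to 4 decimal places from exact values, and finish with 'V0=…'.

No-arbitrage ⇒ martingale measure with p* = (R−d)/(u−d) = 0.5510.
Terminal payoffs: V(1,0)=0.0000, V(1,1)=10.0000
  t=0,j=0: stock 122.0000 → up 158.6000 (V=10.0000), down 98.8200 (V=0.0000). Price 5.1020; hedge Δ=0.1673, bond B=-15.3061.
Self-financing check: at every node Δ·S+B equals the discounted successor values.

(0,0): Delta=0.1673 Bond=-15.3061
V0=5.1020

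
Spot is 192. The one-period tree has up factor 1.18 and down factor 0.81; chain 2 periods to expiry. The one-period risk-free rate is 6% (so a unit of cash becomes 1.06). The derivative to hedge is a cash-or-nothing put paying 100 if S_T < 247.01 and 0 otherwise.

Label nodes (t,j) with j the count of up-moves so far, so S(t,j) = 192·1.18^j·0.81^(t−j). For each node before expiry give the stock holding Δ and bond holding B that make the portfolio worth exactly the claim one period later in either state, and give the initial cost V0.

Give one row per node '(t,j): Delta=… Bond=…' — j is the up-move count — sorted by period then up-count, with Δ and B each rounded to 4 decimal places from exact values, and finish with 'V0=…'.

Under the risk-neutral measure, an up-move has probability p* = (R−d)/(u−d) = 0.6757 and values discount at R = 1.06.
Terminal values V(2,·): V(2,0)=100.0000, V(2,1)=100.0000, V(2,2)=0.0000
  t=1,j=0: stock 155.5200 → up 183.5136 (V=100.0000), down 125.9712 (V=100.0000). Price 94.3396; hedge Δ=0.0000, bond B=94.3396.
  t=1,j=1: stock 226.5600 → up 267.3408 (V=0.0000), down 183.5136 (V=100.0000). Price 30.5966; hedge Δ=-1.1929, bond B=300.8669.
  t=0,j=0: stock 192.0000 → up 226.5600 (V=30.5966), down 155.5200 (V=94.3396). Price 48.3680; hedge Δ=-0.8973, bond B=220.6463.
Check: Δ(0,0)·S0 + B(0,0) = 48.3680 = V0.

(0,0): Delta=-0.8973 Bond=220.6463
(1,0): Delta=0.0000 Bond=94.3396
(1,1): Delta=-1.1929 Bond=300.8669
V0=48.3680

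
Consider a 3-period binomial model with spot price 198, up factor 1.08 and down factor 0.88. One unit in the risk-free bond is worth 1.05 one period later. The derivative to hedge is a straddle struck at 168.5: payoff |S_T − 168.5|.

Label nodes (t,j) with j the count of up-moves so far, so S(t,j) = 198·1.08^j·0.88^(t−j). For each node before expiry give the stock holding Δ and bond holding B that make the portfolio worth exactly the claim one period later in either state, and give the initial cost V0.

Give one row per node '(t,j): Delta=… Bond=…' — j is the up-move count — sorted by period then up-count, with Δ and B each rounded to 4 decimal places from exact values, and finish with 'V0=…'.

Since d<R<u, set p* = (R−d)/(u−d) = 0.8500; price each node as the discounted p*-expectation of its children.
Payoff layer (t=3): V(3,0)=33.5685, V(3,1)=2.9023, V(3,2)=34.7335, V(3,3)=80.9230
(2,0): S=153.3312. Δ = (V_up−V_dn)/(S_up−S_dn) = (2.9023−33.5685)/(165.5977−134.9315) = -1.0000. V = [p*·2.9023 + (1−p*)·33.5685]/1.05 = 7.1450. B = V − Δ·S = 160.4762.
(2,1): S=188.1792. Δ = (V_up−V_dn)/(S_up−S_dn) = (34.7335−2.9023)/(203.2335−165.5977) = 0.8458. V = [p*·34.7335 + (1−p*)·2.9023]/1.05 = 28.5322. B = V − Δ·S = -130.6239.
(2,2): S=230.9472. Δ = (V_up−V_dn)/(S_up−S_dn) = (80.9230−34.7335)/(249.4230−203.2335) = 1.0000. V = [p*·80.9230 + (1−p*)·34.7335]/1.05 = 70.4710. B = V − Δ·S = -160.4762.
(1,0): S=174.2400. Δ = (V_up−V_dn)/(S_up−S_dn) = (28.5322−7.1450)/(188.1792−153.3312) = 0.6137. V = [p*·28.5322 + (1−p*)·7.1450]/1.05 = 24.1182. B = V − Δ·S = -82.8180.
(1,1): S=213.8400. Δ = (V_up−V_dn)/(S_up−S_dn) = (70.4710−28.5322)/(230.9472−188.1792) = 0.9806. V = [p*·70.4710 + (1−p*)·28.5322]/1.05 = 61.1240. B = V − Δ·S = -148.5699.
(0,0): S=198.0000. Δ = (V_up−V_dn)/(S_up−S_dn) = (61.1240−24.1182)/(213.8400−174.2400) = 0.9345. V = [p*·61.1240 + (1−p*)·24.1182]/1.05 = 52.9268. B = V − Δ·S = -132.1020.
Self-financing check: at every node Δ·S+B equals the discounted successor values.

(0,0): Delta=0.9345 Bond=-132.1020
(1,0): Delta=0.6137 Bond=-82.8180
(1,1): Delta=0.9806 Bond=-148.5699
(2,0): Delta=-1.0000 Bond=160.4762
(2,1): Delta=0.8458 Bond=-130.6239
(2,2): Delta=1.0000 Bond=-160.4762
V0=52.9268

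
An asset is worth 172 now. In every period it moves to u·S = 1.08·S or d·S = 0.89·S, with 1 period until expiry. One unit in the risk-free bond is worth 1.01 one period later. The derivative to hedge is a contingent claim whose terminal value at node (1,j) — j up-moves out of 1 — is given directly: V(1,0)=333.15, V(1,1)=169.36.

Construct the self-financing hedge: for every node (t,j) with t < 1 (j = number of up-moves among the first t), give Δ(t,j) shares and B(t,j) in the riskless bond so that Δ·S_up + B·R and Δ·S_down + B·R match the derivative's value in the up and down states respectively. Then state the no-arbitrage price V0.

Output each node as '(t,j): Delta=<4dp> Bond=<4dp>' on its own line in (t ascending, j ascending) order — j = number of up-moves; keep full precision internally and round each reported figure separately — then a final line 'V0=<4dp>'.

(0,0): Delta=-5.0119 Bond=1089.4820
V0=227.4294

Under the risk-neutral measure, an up-move has probability p* = (R−d)/(u−d) = 0.6316 and values discount at R = 1.01.
At expiry t=1: V(1,0)=333.1500, V(1,1)=169.3600
  t=0,j=0: stock 172.0000 → up 185.7600 (V=169.3600), down 153.0800 (V=333.1500). Price 227.4294; hedge Δ=-5.0119, bond B=1089.4820.
Self-financing check: at every node Δ·S+B equals the discounted successor values.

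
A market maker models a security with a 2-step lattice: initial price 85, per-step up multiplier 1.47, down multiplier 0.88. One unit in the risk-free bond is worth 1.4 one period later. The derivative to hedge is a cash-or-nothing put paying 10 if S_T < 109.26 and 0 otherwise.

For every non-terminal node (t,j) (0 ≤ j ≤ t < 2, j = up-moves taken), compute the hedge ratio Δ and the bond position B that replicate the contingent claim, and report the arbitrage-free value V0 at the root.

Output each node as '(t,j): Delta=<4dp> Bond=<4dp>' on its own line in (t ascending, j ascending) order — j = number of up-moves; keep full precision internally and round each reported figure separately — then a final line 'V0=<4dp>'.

(0,0): Delta=-0.0169 Bond=1.5082
(1,0): Delta=-0.2266 Bond=17.7966
(1,1): Delta=0.0000 Bond=0.0000
V0=0.0718

No-arbitrage ⇒ martingale measure with p* = (R−d)/(u−d) = 0.8814.
Terminal payoffs: V(2,0)=10.0000, V(2,1)=0.0000, V(2,2)=0.0000
Node (1,0) S=74.8000: V=(p*·0.0000+(1−p*)·10.0000)/1.4=0.8475; Δ=(0.0000−10.0000)/(109.9560−65.8240)=-0.2266; B=V−Δ·S=17.7966
Node (1,1) S=124.9500: V=(p*·0.0000+(1−p*)·0.0000)/1.4=0.0000; Δ=(0.0000−0.0000)/(183.6765−109.9560)=0.0000; B=V−Δ·S=0.0000
Node (0,0) S=85.0000: V=(p*·0.0000+(1−p*)·0.8475)/1.4=0.0718; Δ=(0.0000−0.8475)/(124.9500−74.8000)=-0.0169; B=V−Δ·S=1.5082
The time-0 hedge costs 0.0718, which is the no-arbitrage price.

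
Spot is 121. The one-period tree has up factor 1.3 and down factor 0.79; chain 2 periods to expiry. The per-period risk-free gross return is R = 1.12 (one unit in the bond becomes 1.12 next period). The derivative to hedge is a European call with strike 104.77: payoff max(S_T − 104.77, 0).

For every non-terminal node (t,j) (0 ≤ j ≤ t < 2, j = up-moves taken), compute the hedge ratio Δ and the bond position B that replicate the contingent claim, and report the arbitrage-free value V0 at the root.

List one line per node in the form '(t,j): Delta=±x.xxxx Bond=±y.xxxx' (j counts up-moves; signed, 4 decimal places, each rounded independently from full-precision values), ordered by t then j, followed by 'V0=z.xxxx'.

(0,0): Delta=0.8506 Bond=-62.5411
(1,0): Delta=0.3999 Bond=-26.9654
(1,1): Delta=1.0000 Bond=-93.5446
V0=40.3830

Since d<R<u, set p* = (R−d)/(u−d) = 0.6471; price each node as the discounted p*-expectation of its children.
Payoff layer (t=2): V(2,0)=0.0000, V(2,1)=19.4970, V(2,2)=99.7200
  t=1,j=0: stock 95.5900 → up 124.2670 (V=19.4970), down 75.5161 (V=0.0000). Price 11.2640; hedge Δ=0.3999, bond B=-26.9654.
  t=1,j=1: stock 157.3000 → up 204.4900 (V=99.7200), down 124.2670 (V=19.4970). Price 63.7554; hedge Δ=1.0000, bond B=-93.5446.
  t=0,j=0: stock 121.0000 → up 157.3000 (V=63.7554), down 95.5900 (V=11.2640). Price 40.3830; hedge Δ=0.8506, bond B=-62.5411.
The time-0 hedge costs 40.3830, which is the no-arbitrage price.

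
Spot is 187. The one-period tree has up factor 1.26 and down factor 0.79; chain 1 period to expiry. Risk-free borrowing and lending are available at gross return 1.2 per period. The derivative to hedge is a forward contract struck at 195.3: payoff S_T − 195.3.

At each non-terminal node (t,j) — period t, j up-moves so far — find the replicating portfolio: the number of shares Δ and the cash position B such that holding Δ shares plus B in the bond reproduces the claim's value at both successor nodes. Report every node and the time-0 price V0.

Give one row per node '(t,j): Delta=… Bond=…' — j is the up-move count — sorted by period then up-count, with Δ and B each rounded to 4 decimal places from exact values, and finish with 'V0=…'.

The replicating-portfolio and risk-neutral prices coincide; use p* = (1.2−0.79)/(1.26−0.79) = 0.8723 for the latter.
At expiry t=1: V(1,0)=-47.5700, V(1,1)=40.3200
Node (0,0) S=187.0000: V=(p*·40.3200+(1−p*)·-47.5700)/1.2=24.2500; Δ=(40.3200−-47.5700)/(235.6200−147.7300)=1.0000; B=V−Δ·S=-162.7500
Each (Δ,B) replicates both successor values, so the strategy is self-financing and V0 is arbitrage-free.

(0,0): Delta=1.0000 Bond=-162.7500
V0=24.2500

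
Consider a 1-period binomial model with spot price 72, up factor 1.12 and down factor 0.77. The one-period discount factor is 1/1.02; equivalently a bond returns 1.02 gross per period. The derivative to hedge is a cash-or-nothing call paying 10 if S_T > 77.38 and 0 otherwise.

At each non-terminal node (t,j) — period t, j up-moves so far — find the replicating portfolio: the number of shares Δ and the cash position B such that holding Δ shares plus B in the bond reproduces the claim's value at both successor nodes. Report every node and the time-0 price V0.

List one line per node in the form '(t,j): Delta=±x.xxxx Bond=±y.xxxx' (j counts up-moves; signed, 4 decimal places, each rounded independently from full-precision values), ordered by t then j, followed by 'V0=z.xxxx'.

(0,0): Delta=0.3968 Bond=-21.5686
V0=7.0028

Under the risk-neutral measure, an up-move has probability p* = (R−d)/(u−d) = 0.7143 and values discount at R = 1.02.
Terminal payoffs: V(1,0)=0.0000, V(1,1)=10.0000
(0,0): S=72.0000. Δ = (V_up−V_dn)/(S_up−S_dn) = (10.0000−0.0000)/(80.6400−55.4400) = 0.3968. V = [p*·10.0000 + (1−p*)·0.0000]/1.02 = 7.0028. B = V − Δ·S = -21.5686.
Each (Δ,B) replicates both successor values, so the strategy is self-financing and V0 is arbitrage-free.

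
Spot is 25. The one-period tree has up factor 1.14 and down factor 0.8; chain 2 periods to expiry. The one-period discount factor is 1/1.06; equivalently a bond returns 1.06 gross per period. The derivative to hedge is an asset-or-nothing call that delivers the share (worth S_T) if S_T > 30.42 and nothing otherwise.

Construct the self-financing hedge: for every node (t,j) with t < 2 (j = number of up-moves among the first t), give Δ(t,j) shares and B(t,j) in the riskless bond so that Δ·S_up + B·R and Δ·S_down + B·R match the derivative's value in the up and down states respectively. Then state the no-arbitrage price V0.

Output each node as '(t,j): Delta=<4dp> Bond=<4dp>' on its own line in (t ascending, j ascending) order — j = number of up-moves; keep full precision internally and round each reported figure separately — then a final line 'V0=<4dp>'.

Since d<R<u, set p* = (R−d)/(u−d) = 0.7647; price each node as the discounted p*-expectation of its children.
Payoff layer (t=2): V(2,0)=0.0000, V(2,1)=0.0000, V(2,2)=32.4900
  t=1,j=0: stock 20.0000 → up 22.8000 (V=0.0000), down 16.0000 (V=0.0000). Price 0.0000; hedge Δ=0.0000, bond B=0.0000.
  t=1,j=1: stock 28.5000 → up 32.4900 (V=32.4900), down 22.8000 (V=0.0000). Price 23.4390; hedge Δ=3.3529, bond B=-72.1199.
  t=0,j=0: stock 25.0000 → up 28.5000 (V=23.4390), down 20.0000 (V=0.0000). Price 16.9093; hedge Δ=2.7575, bond B=-52.0288.
Root portfolio cost Δ·25+B reproduces V0=16.9093.

(0,0): Delta=2.7575 Bond=-52.0288
(1,0): Delta=0.0000 Bond=0.0000
(1,1): Delta=3.3529 Bond=-72.1199
V0=16.9093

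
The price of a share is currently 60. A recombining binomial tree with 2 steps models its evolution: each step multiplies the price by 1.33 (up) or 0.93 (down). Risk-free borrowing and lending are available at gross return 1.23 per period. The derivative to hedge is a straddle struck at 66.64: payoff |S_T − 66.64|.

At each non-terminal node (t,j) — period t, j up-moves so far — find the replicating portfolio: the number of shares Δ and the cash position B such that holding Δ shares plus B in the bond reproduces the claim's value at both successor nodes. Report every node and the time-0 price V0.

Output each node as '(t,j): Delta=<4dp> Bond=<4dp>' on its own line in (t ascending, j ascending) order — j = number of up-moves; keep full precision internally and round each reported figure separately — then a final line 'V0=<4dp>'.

(0,0): Delta=0.7502 Bond=-27.8437
(1,0): Delta=-0.3213 Bond=25.5454
(1,1): Delta=1.0000 Bond=-54.1789
V0=17.1705

Under the risk-neutral measure, an up-move has probability p* = (R−d)/(u−d) = 0.7500 and values discount at R = 1.23.
Payoff layer (t=2): V(2,0)=14.7460, V(2,1)=7.5740, V(2,2)=39.4940
  t=1,j=0: stock 55.8000 → up 74.2140 (V=7.5740), down 51.8940 (V=14.7460). Price 7.6154; hedge Δ=-0.3213, bond B=25.5454.
  t=1,j=1: stock 79.8000 → up 106.1340 (V=39.4940), down 74.2140 (V=7.5740). Price 25.6211; hedge Δ=1.0000, bond B=-54.1789.
  t=0,j=0: stock 60.0000 → up 79.8000 (V=25.6211), down 55.8000 (V=7.6154). Price 17.1705; hedge Δ=0.7502, bond B=-27.8437.
Root portfolio cost Δ·60+B reproduces V0=17.1705.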